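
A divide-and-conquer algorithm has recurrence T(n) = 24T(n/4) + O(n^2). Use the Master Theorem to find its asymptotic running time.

Master Theorem for T(n) = 24T(n/4) + O(n^2):

a = 24, b = 4, c = 2
log_b(a) = log_4(24) = 2.2925

Case 1: c = 2 < log_4(24) = 2.2925
T(n) = O(n^(log_4 24))

For T(n) = 24T(n/4) + O(n^2): log_4(24) = 2.2925. This is Case 1 of the Master Theorem (c < log_b(a), work dominated by leaves), giving O(n^(log_4 24)).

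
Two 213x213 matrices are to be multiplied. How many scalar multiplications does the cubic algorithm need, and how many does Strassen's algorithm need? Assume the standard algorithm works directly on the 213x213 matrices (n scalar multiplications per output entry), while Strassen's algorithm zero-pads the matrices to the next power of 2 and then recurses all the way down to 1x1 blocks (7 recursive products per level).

Matrix multiplication for 213x213 matrices:

Strassen's algorithm requires power-of-2 dimensions. Pad 213x213 to 256x256 (next power of 2).

Standard algorithm: 213^3 = 9663597 multiplications
Strassen's algorithm: 7^(log2(256)) = 7^8 = 5764801 multiplications
Savings: 9663597 - 5764801 = 3898796 multiplications

Standard: 9663597 multiplications (213^3). Strassen: 5764801 multiplications (7^8, after padding to 256x256). Strassen reduces 8 recursive multiplications to 7 at each level.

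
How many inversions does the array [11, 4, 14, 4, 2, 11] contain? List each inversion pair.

Finding inversions in [11, 4, 14, 4, 2, 11]:

(0, 1): arr[0]=11 > arr[1]=4
(0, 3): arr[0]=11 > arr[3]=4
(0, 4): arr[0]=11 > arr[4]=2
(1, 4): arr[1]=4 > arr[4]=2
(2, 3): arr[2]=14 > arr[3]=4
(2, 4): arr[2]=14 > arr[4]=2
(2, 5): arr[2]=14 > arr[5]=11
(3, 4): arr[3]=4 > arr[4]=2

Total inversions: 8

The array has 8 inversion(s): (0,1), (0,3), (0,4), (1,4), (2,3), (2,4), (2,5), (3,4). Each pair (i,j) satisfies i < j and arr[i] > arr[j].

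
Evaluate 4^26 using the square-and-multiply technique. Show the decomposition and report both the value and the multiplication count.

Computing 4^26 by squaring (build up from 4^1; each line after the first costs one multiplication):

4^1 = 4
4^2 = (4^1)^2 = 4^2 = 16
4^3 = 4 * 4^2 = 4 * 16 = 64
4^6 = (4^3)^2 = 64^2 = 4096
4^12 = (4^6)^2 = 4096^2 = 16777216
4^13 = 4 * 4^12 = 4 * 16777216 = 67108864
4^26 = (4^13)^2 = 67108864^2 = 4503599627370496

Result: 4503599627370496
Multiplications needed: 6 (6 lines after 4^1)

4^26 = 4503599627370496. Using exponentiation by squaring, this requires 6 multiplications. The key idea: if the exponent is even, square the half-power; if odd, multiply by the base once.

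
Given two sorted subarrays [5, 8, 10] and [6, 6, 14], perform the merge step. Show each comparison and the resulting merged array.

Merging process:

Compare 5 vs 6: take 5 from left. Merged: [5]
Compare 8 vs 6: take 6 from right. Merged: [5, 6]
Compare 8 vs 6: take 6 from right. Merged: [5, 6, 6]
Compare 8 vs 14: take 8 from left. Merged: [5, 6, 6, 8]
Compare 10 vs 14: take 10 from left. Merged: [5, 6, 6, 8, 10]
Append remaining from right: [14]. Merged: [5, 6, 6, 8, 10, 14]

Final merged array: [5, 6, 6, 8, 10, 14]
Total comparisons: 5

The merged array is [5, 6, 6, 8, 10, 14], requiring 5 comparisons. The merge step runs in O(n) time where n is the total number of elements.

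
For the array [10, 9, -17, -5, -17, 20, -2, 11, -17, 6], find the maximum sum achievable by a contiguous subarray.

Using Kadane's algorithm on [10, 9, -17, -5, -17, 20, -2, 11, -17, 6]:

Scanning through the array:
Position 1 (value 9): max_ending_here = 19, max_so_far = 19
Position 2 (value -17): max_ending_here = 2, max_so_far = 19
Position 3 (value -5): max_ending_here = -3, max_so_far = 19
Position 4 (value -17): max_ending_here = -17, max_so_far = 19
Position 5 (value 20): max_ending_here = 20, max_so_far = 20
Position 6 (value -2): max_ending_here = 18, max_so_far = 20
Position 7 (value 11): max_ending_here = 29, max_so_far = 29
Position 8 (value -17): max_ending_here = 12, max_so_far = 29
Position 9 (value 6): max_ending_here = 18, max_so_far = 29

Maximum subarray: [20, -2, 11]
Maximum sum: 29

The maximum subarray is [20, -2, 11] with sum 29. This subarray runs from index 5 to index 7.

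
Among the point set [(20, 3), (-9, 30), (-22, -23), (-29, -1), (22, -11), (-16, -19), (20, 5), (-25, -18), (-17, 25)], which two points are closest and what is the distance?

Computing all pairwise distances among 9 points:

d((20, 3), (-9, 30)) = 39.6232
d((20, 3), (-22, -23)) = 49.3964
d((20, 3), (-29, -1)) = 49.163
d((20, 3), (22, -11)) = 14.1421
d((20, 3), (-16, -19)) = 42.19
d((20, 3), (20, 5)) = 2.0 <-- minimum
d((20, 3), (-25, -18)) = 49.6588
d((20, 3), (-17, 25)) = 43.0465
d((-9, 30), (-22, -23)) = 54.5711
d((-9, 30), (-29, -1)) = 36.8917
d((-9, 30), (22, -11)) = 51.4004
d((-9, 30), (-16, -19)) = 49.4975
d((-9, 30), (20, 5)) = 38.2884
d((-9, 30), (-25, -18)) = 50.5964
d((-9, 30), (-17, 25)) = 9.434
d((-22, -23), (-29, -1)) = 23.0868
d((-22, -23), (22, -11)) = 45.607
d((-22, -23), (-16, -19)) = 7.2111
d((-22, -23), (20, 5)) = 50.4777
d((-22, -23), (-25, -18)) = 5.831
d((-22, -23), (-17, 25)) = 48.2597
d((-29, -1), (22, -11)) = 51.9711
d((-29, -1), (-16, -19)) = 22.2036
d((-29, -1), (20, 5)) = 49.366
d((-29, -1), (-25, -18)) = 17.4642
d((-29, -1), (-17, 25)) = 28.6356
d((22, -11), (-16, -19)) = 38.833
d((22, -11), (20, 5)) = 16.1245
d((22, -11), (-25, -18)) = 47.5184
d((22, -11), (-17, 25)) = 53.0754
d((-16, -19), (20, 5)) = 43.2666
d((-16, -19), (-25, -18)) = 9.0554
d((-16, -19), (-17, 25)) = 44.0114
d((20, 5), (-25, -18)) = 50.5371
d((20, 5), (-17, 25)) = 42.0595
d((-25, -18), (-17, 25)) = 43.7379

Closest pair: (20, 3) and (20, 5) with distance 2.0

The closest pair is (20, 3) and (20, 5) with Euclidean distance 2.0. For 9 points, brute-force pairwise comparison is shown above. For large n, the divide-and-conquer algorithm (sort by x, recurse on halves, check the dividing strip) achieves O(n log n).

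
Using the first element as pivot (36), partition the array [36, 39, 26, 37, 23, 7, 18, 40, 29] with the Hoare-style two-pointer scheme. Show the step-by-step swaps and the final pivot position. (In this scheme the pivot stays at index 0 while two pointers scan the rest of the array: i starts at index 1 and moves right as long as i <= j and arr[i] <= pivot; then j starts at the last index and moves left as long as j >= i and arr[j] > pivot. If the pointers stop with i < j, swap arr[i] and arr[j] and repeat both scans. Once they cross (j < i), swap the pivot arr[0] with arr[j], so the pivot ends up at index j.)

Hoare-style two-pointer partition with pivot = 36:

Initial array: [36, 39, 26, 37, 23, 7, 18, 40, 29]

Pointers start at i = 1, j = 8.
i stops at index 1 (arr[1]=39 > 36), j stops at index 8 (arr[8]=29 <= 36): swap arr[1] and arr[8], array becomes [36, 29, 26, 37, 23, 7, 18, 40, 39]
i stops at index 3 (arr[3]=37 > 36), j stops at index 6 (arr[6]=18 <= 36): swap arr[3] and arr[6], array becomes [36, 29, 26, 18, 23, 7, 37, 40, 39]
i ends at 6, j ends at 5: the pointers have crossed (j < i), so scanning stops.

Swap pivot arr[0] with arr[5] to place pivot at position 5: [7, 29, 26, 18, 23, 36, 37, 40, 39]
Pivot position: 5

After partitioning with pivot 36, the array becomes [7, 29, 26, 18, 23, 36, 37, 40, 39]. The pivot is placed at index 5. All elements to the left of the pivot are <= 36, and all elements to the right are > 36.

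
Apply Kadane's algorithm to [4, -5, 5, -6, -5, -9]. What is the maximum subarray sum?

Using Kadane's algorithm on [4, -5, 5, -6, -5, -9]:

Scanning through the array:
Position 1 (value -5): max_ending_here = -1, max_so_far = 4
Position 2 (value 5): max_ending_here = 5, max_so_far = 5
Position 3 (value -6): max_ending_here = -1, max_so_far = 5
Position 4 (value -5): max_ending_here = -5, max_so_far = 5
Position 5 (value -9): max_ending_here = -9, max_so_far = 5

Maximum subarray: [5]
Maximum sum: 5

The maximum subarray is [5] with sum 5. This subarray runs from index 2 to index 2.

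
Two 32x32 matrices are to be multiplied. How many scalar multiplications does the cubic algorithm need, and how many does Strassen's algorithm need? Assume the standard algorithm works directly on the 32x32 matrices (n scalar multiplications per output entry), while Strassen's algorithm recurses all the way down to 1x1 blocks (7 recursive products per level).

Matrix multiplication for 32x32 matrices:

Standard algorithm: 32^3 = 32768 multiplications
Strassen's algorithm: 7^(log2(32)) = 7^5 = 16807 multiplications
Savings: 32768 - 16807 = 15961 multiplications

Standard: 32768 multiplications (32^3). Strassen: 16807 multiplications (7^5). Strassen reduces 8 recursive multiplications to 7 at each level.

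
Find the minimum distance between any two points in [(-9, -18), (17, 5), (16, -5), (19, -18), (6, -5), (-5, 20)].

Computing all pairwise distances among 6 points:

d((-9, -18), (17, 5)) = 34.7131
d((-9, -18), (16, -5)) = 28.178
d((-9, -18), (19, -18)) = 28.0
d((-9, -18), (6, -5)) = 19.8494
d((-9, -18), (-5, 20)) = 38.2099
d((17, 5), (16, -5)) = 10.0499
d((17, 5), (19, -18)) = 23.0868
d((17, 5), (6, -5)) = 14.8661
d((17, 5), (-5, 20)) = 26.6271
d((16, -5), (19, -18)) = 13.3417
d((16, -5), (6, -5)) = 10.0 <-- minimum
d((16, -5), (-5, 20)) = 32.6497
d((19, -18), (6, -5)) = 18.3848
d((19, -18), (-5, 20)) = 44.9444
d((6, -5), (-5, 20)) = 27.313

Closest pair: (16, -5) and (6, -5) with distance 10.0

The closest pair is (16, -5) and (6, -5) with Euclidean distance 10.0. For 6 points, brute-force pairwise comparison is shown above. For large n, the divide-and-conquer algorithm (sort by x, recurse on halves, check the dividing strip) achieves O(n log n).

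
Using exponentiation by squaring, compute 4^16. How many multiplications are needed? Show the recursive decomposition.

Computing 4^16 by squaring (build up from 4^1; each line after the first costs one multiplication):

4^1 = 4
4^2 = (4^1)^2 = 4^2 = 16
4^4 = (4^2)^2 = 16^2 = 256
4^8 = (4^4)^2 = 256^2 = 65536
4^16 = (4^8)^2 = 65536^2 = 4294967296

Result: 4294967296
Multiplications needed: 4 (4 lines after 4^1)

4^16 = 4294967296. Using exponentiation by squaring, this requires 4 multiplications. The key idea: if the exponent is even, square the half-power; if odd, multiply by the base once.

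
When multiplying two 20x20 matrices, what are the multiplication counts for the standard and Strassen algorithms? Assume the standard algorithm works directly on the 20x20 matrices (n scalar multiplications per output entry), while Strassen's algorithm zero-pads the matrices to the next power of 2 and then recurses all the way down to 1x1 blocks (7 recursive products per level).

Matrix multiplication for 20x20 matrices:

Strassen's algorithm requires power-of-2 dimensions. Pad 20x20 to 32x32 (next power of 2).

Standard algorithm: 20^3 = 8000 multiplications
Strassen's algorithm: 7^(log2(32)) = 7^5 = 16807 multiplications
Difference: 8000 - 16807 = -8807 (Strassen uses MORE here due to padding overhead — for small or just-over-power-of-2 n, padding can outweigh the per-level savings)

Standard: 8000 multiplications (20^3). Strassen: 16807 multiplications (7^5, after padding to 32x32). Strassen reduces 8 recursive multiplications to 7 at each level.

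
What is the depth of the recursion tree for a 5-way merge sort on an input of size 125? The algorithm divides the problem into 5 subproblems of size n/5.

For divide and conquer with division factor 5:

Problem sizes at each level:
Level 0: 125
Level 1: 25
Level 2: 5
Level 3: 1

The root is level 0 and the size-1 base case is level 3 (the tree spans levels 0 through 3, i.e. 4 levels counting the root), so the depth is the number of divisions: log_5(125) = 3

The recursion tree depth is log_5(125) = 3. At each level, the problem size is divided by 5, so it takes 3 divisions to reduce to a base case of size 1. The algorithm makes 5 recursive calls at each level.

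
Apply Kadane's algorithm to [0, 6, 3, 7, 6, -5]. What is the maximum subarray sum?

Using Kadane's algorithm on [0, 6, 3, 7, 6, -5]:

Scanning through the array:
Position 1 (value 6): max_ending_here = 6, max_so_far = 6
Position 2 (value 3): max_ending_here = 9, max_so_far = 9
Position 3 (value 7): max_ending_here = 16, max_so_far = 16
Position 4 (value 6): max_ending_here = 22, max_so_far = 22
Position 5 (value -5): max_ending_here = 17, max_so_far = 22

Maximum subarray: [0, 6, 3, 7, 6]
Maximum sum: 22

The maximum subarray is [0, 6, 3, 7, 6] with sum 22. This subarray runs from index 0 to index 4.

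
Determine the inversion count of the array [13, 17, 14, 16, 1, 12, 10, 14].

Finding inversions in [13, 17, 14, 16, 1, 12, 10, 14]:

(0, 4): arr[0]=13 > arr[4]=1
(0, 5): arr[0]=13 > arr[5]=12
(0, 6): arr[0]=13 > arr[6]=10
(1, 2): arr[1]=17 > arr[2]=14
(1, 3): arr[1]=17 > arr[3]=16
(1, 4): arr[1]=17 > arr[4]=1
(1, 5): arr[1]=17 > arr[5]=12
(1, 6): arr[1]=17 > arr[6]=10
(1, 7): arr[1]=17 > arr[7]=14
(2, 4): arr[2]=14 > arr[4]=1
(2, 5): arr[2]=14 > arr[5]=12
(2, 6): arr[2]=14 > arr[6]=10
(3, 4): arr[3]=16 > arr[4]=1
(3, 5): arr[3]=16 > arr[5]=12
(3, 6): arr[3]=16 > arr[6]=10
(3, 7): arr[3]=16 > arr[7]=14
(5, 6): arr[5]=12 > arr[6]=10

Total inversions: 17

The array has 17 inversion(s): (0,4), (0,5), (0,6), (1,2), (1,3), (1,4), (1,5), (1,6), (1,7), (2,4), (2,5), (2,6), (3,4), (3,5), (3,6), (3,7), (5,6). Each pair (i,j) satisfies i < j and arr[i] > arr[j].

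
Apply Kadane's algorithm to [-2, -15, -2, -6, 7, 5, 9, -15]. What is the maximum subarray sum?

Using Kadane's algorithm on [-2, -15, -2, -6, 7, 5, 9, -15]:

Scanning through the array:
Position 1 (value -15): max_ending_here = -15, max_so_far = -2
Position 2 (value -2): max_ending_here = -2, max_so_far = -2
Position 3 (value -6): max_ending_here = -6, max_so_far = -2
Position 4 (value 7): max_ending_here = 7, max_so_far = 7
Position 5 (value 5): max_ending_here = 12, max_so_far = 12
Position 6 (value 9): max_ending_here = 21, max_so_far = 21
Position 7 (value -15): max_ending_here = 6, max_so_far = 21

Maximum subarray: [7, 5, 9]
Maximum sum: 21

The maximum subarray is [7, 5, 9] with sum 21. This subarray runs from index 4 to index 6.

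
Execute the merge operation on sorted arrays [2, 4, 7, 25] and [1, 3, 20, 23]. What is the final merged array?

Merging process:

Compare 2 vs 1: take 1 from right. Merged: [1]
Compare 2 vs 3: take 2 from left. Merged: [1, 2]
Compare 4 vs 3: take 3 from right. Merged: [1, 2, 3]
Compare 4 vs 20: take 4 from left. Merged: [1, 2, 3, 4]
Compare 7 vs 20: take 7 from left. Merged: [1, 2, 3, 4, 7]
Compare 25 vs 20: take 20 from right. Merged: [1, 2, 3, 4, 7, 20]
Compare 25 vs 23: take 23 from right. Merged: [1, 2, 3, 4, 7, 20, 23]
Append remaining from left: [25]. Merged: [1, 2, 3, 4, 7, 20, 23, 25]

Final merged array: [1, 2, 3, 4, 7, 20, 23, 25]
Total comparisons: 7

The merged array is [1, 2, 3, 4, 7, 20, 23, 25], requiring 7 comparisons. The merge step runs in O(n) time where n is the total number of elements.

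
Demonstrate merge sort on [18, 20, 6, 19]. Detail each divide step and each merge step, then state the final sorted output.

Merge sort trace:

Split: [18, 20, 6, 19] -> [18, 20] and [6, 19]
  Split: [18, 20] -> [18] and [20]
  Merge: [18] + [20] -> [18, 20]
  Split: [6, 19] -> [6] and [19]
  Merge: [6] + [19] -> [6, 19]
Merge: [18, 20] + [6, 19] -> [6, 18, 19, 20]

Final sorted array: [6, 18, 19, 20]

The merge sort proceeds by recursively splitting the array and merging sorted halves.
After all merges, the sorted array is [6, 18, 19, 20].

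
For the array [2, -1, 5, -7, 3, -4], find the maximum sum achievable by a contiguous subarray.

Using Kadane's algorithm on [2, -1, 5, -7, 3, -4]:

Scanning through the array:
Position 1 (value -1): max_ending_here = 1, max_so_far = 2
Position 2 (value 5): max_ending_here = 6, max_so_far = 6
Position 3 (value -7): max_ending_here = -1, max_so_far = 6
Position 4 (value 3): max_ending_here = 3, max_so_far = 6
Position 5 (value -4): max_ending_here = -1, max_so_far = 6

Maximum subarray: [2, -1, 5]
Maximum sum: 6

The maximum subarray is [2, -1, 5] with sum 6. This subarray runs from index 0 to index 2.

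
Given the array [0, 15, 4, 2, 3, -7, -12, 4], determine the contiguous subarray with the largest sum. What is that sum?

Using Kadane's algorithm on [0, 15, 4, 2, 3, -7, -12, 4]:

Scanning through the array:
Position 1 (value 15): max_ending_here = 15, max_so_far = 15
Position 2 (value 4): max_ending_here = 19, max_so_far = 19
Position 3 (value 2): max_ending_here = 21, max_so_far = 21
Position 4 (value 3): max_ending_here = 24, max_so_far = 24
Position 5 (value -7): max_ending_here = 17, max_so_far = 24
Position 6 (value -12): max_ending_here = 5, max_so_far = 24
Position 7 (value 4): max_ending_here = 9, max_so_far = 24

Maximum subarray: [0, 15, 4, 2, 3]
Maximum sum: 24

The maximum subarray is [0, 15, 4, 2, 3] with sum 24. This subarray runs from index 0 to index 4.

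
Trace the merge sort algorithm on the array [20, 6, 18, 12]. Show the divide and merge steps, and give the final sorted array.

Merge sort trace:

Split: [20, 6, 18, 12] -> [20, 6] and [18, 12]
  Split: [20, 6] -> [20] and [6]
  Merge: [20] + [6] -> [6, 20]
  Split: [18, 12] -> [18] and [12]
  Merge: [18] + [12] -> [12, 18]
Merge: [6, 20] + [12, 18] -> [6, 12, 18, 20]

Final sorted array: [6, 12, 18, 20]

The merge sort proceeds by recursively splitting the array and merging sorted halves.
After all merges, the sorted array is [6, 12, 18, 20].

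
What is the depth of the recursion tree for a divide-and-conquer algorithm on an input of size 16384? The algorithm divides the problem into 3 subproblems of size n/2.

For divide and conquer with division factor 2:

Problem sizes at each level:
Level 0: 16384
Level 1: 8192
Level 2: 4096
Level 3: 2048
Level 4: 1024
Level 5: 512
Level 6: 256
Level 7: 128
Level 8: 64
Level 9: 32
Level 10: 16
Level 11: 8
Level 12: 4
Level 13: 2
Level 14: 1

The root is level 0 and the size-1 base case is level 14 (the tree spans levels 0 through 14, i.e. 15 levels counting the root), so the depth is the number of divisions: log_2(16384) = 14

The recursion tree depth is log_2(16384) = 14. At each level, the problem size is divided by 2, so it takes 14 divisions to reduce to a base case of size 1. The algorithm makes 3 recursive calls at each level.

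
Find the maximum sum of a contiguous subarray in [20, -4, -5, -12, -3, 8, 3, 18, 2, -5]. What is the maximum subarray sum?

Using Kadane's algorithm on [20, -4, -5, -12, -3, 8, 3, 18, 2, -5]:

Scanning through the array:
Position 1 (value -4): max_ending_here = 16, max_so_far = 20
Position 2 (value -5): max_ending_here = 11, max_so_far = 20
Position 3 (value -12): max_ending_here = -1, max_so_far = 20
Position 4 (value -3): max_ending_here = -3, max_so_far = 20
Position 5 (value 8): max_ending_here = 8, max_so_far = 20
Position 6 (value 3): max_ending_here = 11, max_so_far = 20
Position 7 (value 18): max_ending_here = 29, max_so_far = 29
Position 8 (value 2): max_ending_here = 31, max_so_far = 31
Position 9 (value -5): max_ending_here = 26, max_so_far = 31

Maximum subarray: [8, 3, 18, 2]
Maximum sum: 31

The maximum subarray is [8, 3, 18, 2] with sum 31. This subarray runs from index 5 to index 8.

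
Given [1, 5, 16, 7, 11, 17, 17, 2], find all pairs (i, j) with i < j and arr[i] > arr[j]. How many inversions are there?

Finding inversions in [1, 5, 16, 7, 11, 17, 17, 2]:

(1, 7): arr[1]=5 > arr[7]=2
(2, 3): arr[2]=16 > arr[3]=7
(2, 4): arr[2]=16 > arr[4]=11
(2, 7): arr[2]=16 > arr[7]=2
(3, 7): arr[3]=7 > arr[7]=2
(4, 7): arr[4]=11 > arr[7]=2
(5, 7): arr[5]=17 > arr[7]=2
(6, 7): arr[6]=17 > arr[7]=2

Total inversions: 8

The array has 8 inversion(s): (1,7), (2,3), (2,4), (2,7), (3,7), (4,7), (5,7), (6,7). Each pair (i,j) satisfies i < j and arr[i] > arr[j].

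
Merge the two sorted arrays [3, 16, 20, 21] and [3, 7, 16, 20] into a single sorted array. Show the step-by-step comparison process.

Merging process:

Compare 3 vs 3: take 3 from left. Merged: [3]
Compare 16 vs 3: take 3 from right. Merged: [3, 3]
Compare 16 vs 7: take 7 from right. Merged: [3, 3, 7]
Compare 16 vs 16: take 16 from left. Merged: [3, 3, 7, 16]
Compare 20 vs 16: take 16 from right. Merged: [3, 3, 7, 16, 16]
Compare 20 vs 20: take 20 from left. Merged: [3, 3, 7, 16, 16, 20]
Compare 21 vs 20: take 20 from right. Merged: [3, 3, 7, 16, 16, 20, 20]
Append remaining from left: [21]. Merged: [3, 3, 7, 16, 16, 20, 20, 21]

Final merged array: [3, 3, 7, 16, 16, 20, 20, 21]
Total comparisons: 7

The merged array is [3, 3, 7, 16, 16, 20, 20, 21], requiring 7 comparisons. The merge step runs in O(n) time where n is the total number of elements.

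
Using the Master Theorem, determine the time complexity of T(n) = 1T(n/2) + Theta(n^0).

Master Theorem for T(n) = 1T(n/2) + O(n^0):

a = 1, b = 2, c = 0
log_b(a) = log_2(1) = 0.0000

Case 2: c = 0 = log_2(1) = 0.0000
T(n) = O(n^0 log n) = O(log n)

For T(n) = 1T(n/2) + O(n^0): log_2(1) = 0.0000. This is Case 2 of the Master Theorem (c = log_b(a), equal work at all levels), giving O(log n).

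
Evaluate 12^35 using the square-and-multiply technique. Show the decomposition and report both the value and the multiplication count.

Computing 12^35 by squaring (build up from 12^1; each line after the first costs one multiplication):

12^1 = 12
12^2 = (12^1)^2 = 12^2 = 144
12^4 = (12^2)^2 = 144^2 = 20736
12^8 = (12^4)^2 = 20736^2 = 429981696
12^16 = (12^8)^2 = 429981696^2 = 184884258895036416
12^17 = 12 * 12^16 = 12 * 184884258895036416 = 2218611106740436992
12^34 = (12^17)^2 = 2218611106740436992^2 = 4922235242952026704037113243122008064
12^35 = 12 * 12^34 = 12 * 4922235242952026704037113243122008064 = 59066822915424320448445358917464096768

Result: 59066822915424320448445358917464096768
Multiplications needed: 7 (7 lines after 12^1)

12^35 = 59066822915424320448445358917464096768. Using exponentiation by squaring, this requires 7 multiplications. The key idea: if the exponent is even, square the half-power; if odd, multiply by the base once.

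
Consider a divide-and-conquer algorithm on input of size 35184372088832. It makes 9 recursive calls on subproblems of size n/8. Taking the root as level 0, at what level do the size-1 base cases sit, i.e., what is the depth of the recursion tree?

For divide and conquer with division factor 8:

Problem sizes at each level:
Level 0: 35184372088832
Level 1: 4398046511104
Level 2: 549755813888
Level 3: 68719476736
Level 4: 8589934592
Level 5: 1073741824
Level 6: 134217728
Level 7: 16777216
Level 8: 2097152
Level 9: 262144
Level 10: 32768
Level 11: 4096
Level 12: 512
Level 13: 64
Level 14: 8
Level 15: 1

The root is level 0 and the size-1 base case is level 15 (the tree spans levels 0 through 15, i.e. 16 levels counting the root), so the depth is the number of divisions: log_8(35184372088832) = 15

The recursion tree depth is log_8(35184372088832) = 15. At each level, the problem size is divided by 8, so it takes 15 divisions to reduce to a base case of size 1. The algorithm makes 9 recursive calls at each level.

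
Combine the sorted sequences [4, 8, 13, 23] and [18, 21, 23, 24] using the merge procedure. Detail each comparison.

Merging process:

Compare 4 vs 18: take 4 from left. Merged: [4]
Compare 8 vs 18: take 8 from left. Merged: [4, 8]
Compare 13 vs 18: take 13 from left. Merged: [4, 8, 13]
Compare 23 vs 18: take 18 from right. Merged: [4, 8, 13, 18]
Compare 23 vs 21: take 21 from right. Merged: [4, 8, 13, 18, 21]
Compare 23 vs 23: take 23 from left. Merged: [4, 8, 13, 18, 21, 23]
Append remaining from right: [23, 24]. Merged: [4, 8, 13, 18, 21, 23, 23, 24]

Final merged array: [4, 8, 13, 18, 21, 23, 23, 24]
Total comparisons: 6

The merged array is [4, 8, 13, 18, 21, 23, 23, 24], requiring 6 comparisons. The merge step runs in O(n) time where n is the total number of elements.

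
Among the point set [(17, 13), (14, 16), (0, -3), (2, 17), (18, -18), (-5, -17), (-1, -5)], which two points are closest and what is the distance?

Computing all pairwise distances among 7 points:

d((17, 13), (14, 16)) = 4.2426
d((17, 13), (0, -3)) = 23.3452
d((17, 13), (2, 17)) = 15.5242
d((17, 13), (18, -18)) = 31.0161
d((17, 13), (-5, -17)) = 37.2022
d((17, 13), (-1, -5)) = 25.4558
d((14, 16), (0, -3)) = 23.6008
d((14, 16), (2, 17)) = 12.0416
d((14, 16), (18, -18)) = 34.2345
d((14, 16), (-5, -17)) = 38.0789
d((14, 16), (-1, -5)) = 25.807
d((0, -3), (2, 17)) = 20.0998
d((0, -3), (18, -18)) = 23.4307
d((0, -3), (-5, -17)) = 14.8661
d((0, -3), (-1, -5)) = 2.2361 <-- minimum
d((2, 17), (18, -18)) = 38.4838
d((2, 17), (-5, -17)) = 34.7131
d((2, 17), (-1, -5)) = 22.2036
d((18, -18), (-5, -17)) = 23.0217
d((18, -18), (-1, -5)) = 23.0217
d((-5, -17), (-1, -5)) = 12.6491

Closest pair: (0, -3) and (-1, -5) with distance 2.2361

The closest pair is (0, -3) and (-1, -5) with Euclidean distance 2.2361. For 7 points, brute-force pairwise comparison is shown above. For large n, the divide-and-conquer algorithm (sort by x, recurse on halves, check the dividing strip) achieves O(n log n).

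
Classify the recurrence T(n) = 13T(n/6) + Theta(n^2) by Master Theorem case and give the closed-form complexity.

Master Theorem for T(n) = 13T(n/6) + O(n^2):

a = 13, b = 6, c = 2
log_b(a) = log_6(13) = 1.4315

Case 3: c = 2 > log_6(13) = 1.4315
T(n) = O(n^2) = O(n^2)

For T(n) = 13T(n/6) + O(n^2): log_6(13) = 1.4315. This is Case 3 of the Master Theorem (c > log_b(a), work dominated by root), giving O(n^2).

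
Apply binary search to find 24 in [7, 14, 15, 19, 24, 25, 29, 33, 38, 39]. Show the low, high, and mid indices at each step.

Binary search for 24 in [7, 14, 15, 19, 24, 25, 29, 33, 38, 39]:

lo=0, hi=9, mid=4, arr[mid]=24 -> Found target at index 4!

Binary search finds 24 at index 4 after 1 comparisons. The search repeatedly halves the search space by comparing with the middle element.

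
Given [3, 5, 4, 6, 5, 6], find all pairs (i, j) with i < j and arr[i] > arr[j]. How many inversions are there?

Finding inversions in [3, 5, 4, 6, 5, 6]:

(1, 2): arr[1]=5 > arr[2]=4
(3, 4): arr[3]=6 > arr[4]=5

Total inversions: 2

The array has 2 inversion(s): (1,2), (3,4). Each pair (i,j) satisfies i < j and arr[i] > arr[j].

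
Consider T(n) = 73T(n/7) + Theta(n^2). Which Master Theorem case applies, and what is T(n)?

Master Theorem for T(n) = 73T(n/7) + O(n^2):

a = 73, b = 7, c = 2
log_b(a) = log_7(73) = 2.2049

Case 1: c = 2 < log_7(73) = 2.2049
T(n) = O(n^(log_7 73))

For T(n) = 73T(n/7) + O(n^2): log_7(73) = 2.2049. This is Case 1 of the Master Theorem (c < log_b(a), work dominated by leaves), giving O(n^(log_7 73)).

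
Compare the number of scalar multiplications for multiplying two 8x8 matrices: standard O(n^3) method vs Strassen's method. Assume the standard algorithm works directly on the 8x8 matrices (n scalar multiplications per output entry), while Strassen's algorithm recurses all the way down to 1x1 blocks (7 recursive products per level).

Matrix multiplication for 8x8 matrices:

Standard algorithm: 8^3 = 512 multiplications
Strassen's algorithm: 7^(log2(8)) = 7^3 = 343 multiplications
Savings: 512 - 343 = 169 multiplications

Standard: 512 multiplications (8^3). Strassen: 343 multiplications (7^3). Strassen reduces 8 recursive multiplications to 7 at each level.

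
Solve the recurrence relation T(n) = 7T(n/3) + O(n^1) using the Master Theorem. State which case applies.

Master Theorem for T(n) = 7T(n/3) + O(n^1):

a = 7, b = 3, c = 1
log_b(a) = log_3(7) = 1.7712

Case 1: c = 1 < log_3(7) = 1.7712
T(n) = O(n^(log_3 7))

For T(n) = 7T(n/3) + O(n^1): log_3(7) = 1.7712. This is Case 1 of the Master Theorem (c < log_b(a), work dominated by leaves), giving O(n^(log_3 7)).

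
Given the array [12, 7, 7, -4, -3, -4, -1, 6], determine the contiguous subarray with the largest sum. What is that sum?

Using Kadane's algorithm on [12, 7, 7, -4, -3, -4, -1, 6]:

Scanning through the array:
Position 1 (value 7): max_ending_here = 19, max_so_far = 19
Position 2 (value 7): max_ending_here = 26, max_so_far = 26
Position 3 (value -4): max_ending_here = 22, max_so_far = 26
Position 4 (value -3): max_ending_here = 19, max_so_far = 26
Position 5 (value -4): max_ending_here = 15, max_so_far = 26
Position 6 (value -1): max_ending_here = 14, max_so_far = 26
Position 7 (value 6): max_ending_here = 20, max_so_far = 26

Maximum subarray: [12, 7, 7]
Maximum sum: 26

The maximum subarray is [12, 7, 7] with sum 26. This subarray runs from index 0 to index 2.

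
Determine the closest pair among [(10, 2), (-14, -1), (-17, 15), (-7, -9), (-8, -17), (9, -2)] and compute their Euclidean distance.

Computing all pairwise distances among 6 points:

d((10, 2), (-14, -1)) = 24.1868
d((10, 2), (-17, 15)) = 29.9666
d((10, 2), (-7, -9)) = 20.2485
d((10, 2), (-8, -17)) = 26.1725
d((10, 2), (9, -2)) = 4.1231 <-- minimum
d((-14, -1), (-17, 15)) = 16.2788
d((-14, -1), (-7, -9)) = 10.6301
d((-14, -1), (-8, -17)) = 17.088
d((-14, -1), (9, -2)) = 23.0217
d((-17, 15), (-7, -9)) = 26.0
d((-17, 15), (-8, -17)) = 33.2415
d((-17, 15), (9, -2)) = 31.0644
d((-7, -9), (-8, -17)) = 8.0623
d((-7, -9), (9, -2)) = 17.4642
d((-8, -17), (9, -2)) = 22.6716

Closest pair: (10, 2) and (9, -2) with distance 4.1231

The closest pair is (10, 2) and (9, -2) with Euclidean distance 4.1231. For 6 points, brute-force pairwise comparison is shown above. For large n, the divide-and-conquer algorithm (sort by x, recurse on halves, check the dividing strip) achieves O(n log n).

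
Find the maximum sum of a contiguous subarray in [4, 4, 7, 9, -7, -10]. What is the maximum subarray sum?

Using Kadane's algorithm on [4, 4, 7, 9, -7, -10]:

Scanning through the array:
Position 1 (value 4): max_ending_here = 8, max_so_far = 8
Position 2 (value 7): max_ending_here = 15, max_so_far = 15
Position 3 (value 9): max_ending_here = 24, max_so_far = 24
Position 4 (value -7): max_ending_here = 17, max_so_far = 24
Position 5 (value -10): max_ending_here = 7, max_so_far = 24

Maximum subarray: [4, 4, 7, 9]
Maximum sum: 24

The maximum subarray is [4, 4, 7, 9] with sum 24. This subarray runs from index 0 to index 3.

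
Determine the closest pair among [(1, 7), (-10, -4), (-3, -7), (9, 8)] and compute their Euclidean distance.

Computing all pairwise distances among 4 points:

d((1, 7), (-10, -4)) = 15.5563
d((1, 7), (-3, -7)) = 14.5602
d((1, 7), (9, 8)) = 8.0623
d((-10, -4), (-3, -7)) = 7.6158 <-- minimum
d((-10, -4), (9, 8)) = 22.4722
d((-3, -7), (9, 8)) = 19.2094

Closest pair: (-10, -4) and (-3, -7) with distance 7.6158

The closest pair is (-10, -4) and (-3, -7) with Euclidean distance 7.6158. For 4 points, brute-force pairwise comparison is shown above. For large n, the divide-and-conquer algorithm (sort by x, recurse on halves, check the dividing strip) achieves O(n log n).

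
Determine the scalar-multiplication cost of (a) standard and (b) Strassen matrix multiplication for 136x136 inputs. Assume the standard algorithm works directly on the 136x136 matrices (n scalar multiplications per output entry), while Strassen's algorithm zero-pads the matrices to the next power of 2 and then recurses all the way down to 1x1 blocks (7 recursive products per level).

Matrix multiplication for 136x136 matrices:

Strassen's algorithm requires power-of-2 dimensions. Pad 136x136 to 256x256 (next power of 2).

Standard algorithm: 136^3 = 2515456 multiplications
Strassen's algorithm: 7^(log2(256)) = 7^8 = 5764801 multiplications
Difference: 2515456 - 5764801 = -3249345 (Strassen uses MORE here due to padding overhead — for small or just-over-power-of-2 n, padding can outweigh the per-level savings)

Standard: 2515456 multiplications (136^3). Strassen: 5764801 multiplications (7^8, after padding to 256x256). Strassen reduces 8 recursive multiplications to 7 at each level.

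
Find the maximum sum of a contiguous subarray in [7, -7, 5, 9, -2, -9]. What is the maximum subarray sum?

Using Kadane's algorithm on [7, -7, 5, 9, -2, -9]:

Scanning through the array:
Position 1 (value -7): max_ending_here = 0, max_so_far = 7
Position 2 (value 5): max_ending_here = 5, max_so_far = 7
Position 3 (value 9): max_ending_here = 14, max_so_far = 14
Position 4 (value -2): max_ending_here = 12, max_so_far = 14
Position 5 (value -9): max_ending_here = 3, max_so_far = 14

Maximum subarray: [7, -7, 5, 9]
Maximum sum: 14

The maximum subarray is [7, -7, 5, 9] with sum 14. This subarray runs from index 0 to index 3.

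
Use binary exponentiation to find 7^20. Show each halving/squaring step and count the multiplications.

Computing 7^20 by squaring (build up from 7^1; each line after the first costs one multiplication):

7^1 = 7
7^2 = (7^1)^2 = 7^2 = 49
7^4 = (7^2)^2 = 49^2 = 2401
7^5 = 7 * 7^4 = 7 * 2401 = 16807
7^10 = (7^5)^2 = 16807^2 = 282475249
7^20 = (7^10)^2 = 282475249^2 = 79792266297612001

Result: 79792266297612001
Multiplications needed: 5 (5 lines after 7^1)

7^20 = 79792266297612001. Using exponentiation by squaring, this requires 5 multiplications. The key idea: if the exponent is even, square the half-power; if odd, multiply by the base once.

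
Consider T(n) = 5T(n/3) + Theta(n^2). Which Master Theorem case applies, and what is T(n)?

Master Theorem for T(n) = 5T(n/3) + O(n^2):

a = 5, b = 3, c = 2
log_b(a) = log_3(5) = 1.4650

Case 3: c = 2 > log_3(5) = 1.4650
T(n) = O(n^2) = O(n^2)

For T(n) = 5T(n/3) + O(n^2): log_3(5) = 1.4650. This is Case 3 of the Master Theorem (c > log_b(a), work dominated by root), giving O(n^2).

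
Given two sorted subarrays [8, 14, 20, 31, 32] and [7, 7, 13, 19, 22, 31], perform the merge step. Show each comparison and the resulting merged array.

Merging process:

Compare 8 vs 7: take 7 from right. Merged: [7]
Compare 8 vs 7: take 7 from right. Merged: [7, 7]
Compare 8 vs 13: take 8 from left. Merged: [7, 7, 8]
Compare 14 vs 13: take 13 from right. Merged: [7, 7, 8, 13]
Compare 14 vs 19: take 14 from left. Merged: [7, 7, 8, 13, 14]
Compare 20 vs 19: take 19 from right. Merged: [7, 7, 8, 13, 14, 19]
Compare 20 vs 22: take 20 from left. Merged: [7, 7, 8, 13, 14, 19, 20]
Compare 31 vs 22: take 22 from right. Merged: [7, 7, 8, 13, 14, 19, 20, 22]
Compare 31 vs 31: take 31 from left. Merged: [7, 7, 8, 13, 14, 19, 20, 22, 31]
Compare 32 vs 31: take 31 from right. Merged: [7, 7, 8, 13, 14, 19, 20, 22, 31, 31]
Append remaining from left: [32]. Merged: [7, 7, 8, 13, 14, 19, 20, 22, 31, 31, 32]

Final merged array: [7, 7, 8, 13, 14, 19, 20, 22, 31, 31, 32]
Total comparisons: 10

The merged array is [7, 7, 8, 13, 14, 19, 20, 22, 31, 31, 32], requiring 10 comparisons. The merge step runs in O(n) time where n is the total number of elements.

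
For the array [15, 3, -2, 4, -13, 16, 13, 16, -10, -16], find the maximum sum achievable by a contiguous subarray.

Using Kadane's algorithm on [15, 3, -2, 4, -13, 16, 13, 16, -10, -16]:

Scanning through the array:
Position 1 (value 3): max_ending_here = 18, max_so_far = 18
Position 2 (value -2): max_ending_here = 16, max_so_far = 18
Position 3 (value 4): max_ending_here = 20, max_so_far = 20
Position 4 (value -13): max_ending_here = 7, max_so_far = 20
Position 5 (value 16): max_ending_here = 23, max_so_far = 23
Position 6 (value 13): max_ending_here = 36, max_so_far = 36
Position 7 (value 16): max_ending_here = 52, max_so_far = 52
Position 8 (value -10): max_ending_here = 42, max_so_far = 52
Position 9 (value -16): max_ending_here = 26, max_so_far = 52

Maximum subarray: [15, 3, -2, 4, -13, 16, 13, 16]
Maximum sum: 52

The maximum subarray is [15, 3, -2, 4, -13, 16, 13, 16] with sum 52. This subarray runs from index 0 to index 7.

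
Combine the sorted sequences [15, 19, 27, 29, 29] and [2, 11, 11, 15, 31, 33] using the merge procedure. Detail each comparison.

Merging process:

Compare 15 vs 2: take 2 from right. Merged: [2]
Compare 15 vs 11: take 11 from right. Merged: [2, 11]
Compare 15 vs 11: take 11 from right. Merged: [2, 11, 11]
Compare 15 vs 15: take 15 from left. Merged: [2, 11, 11, 15]
Compare 19 vs 15: take 15 from right. Merged: [2, 11, 11, 15, 15]
Compare 19 vs 31: take 19 from left. Merged: [2, 11, 11, 15, 15, 19]
Compare 27 vs 31: take 27 from left. Merged: [2, 11, 11, 15, 15, 19, 27]
Compare 29 vs 31: take 29 from left. Merged: [2, 11, 11, 15, 15, 19, 27, 29]
Compare 29 vs 31: take 29 from left. Merged: [2, 11, 11, 15, 15, 19, 27, 29, 29]
Append remaining from right: [31, 33]. Merged: [2, 11, 11, 15, 15, 19, 27, 29, 29, 31, 33]

Final merged array: [2, 11, 11, 15, 15, 19, 27, 29, 29, 31, 33]
Total comparisons: 9

The merged array is [2, 11, 11, 15, 15, 19, 27, 29, 29, 31, 33], requiring 9 comparisons. The merge step runs in O(n) time where n is the total number of elements.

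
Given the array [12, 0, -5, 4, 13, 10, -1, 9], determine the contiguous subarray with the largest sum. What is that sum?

Using Kadane's algorithm on [12, 0, -5, 4, 13, 10, -1, 9]:

Scanning through the array:
Position 1 (value 0): max_ending_here = 12, max_so_far = 12
Position 2 (value -5): max_ending_here = 7, max_so_far = 12
Position 3 (value 4): max_ending_here = 11, max_so_far = 12
Position 4 (value 13): max_ending_here = 24, max_so_far = 24
Position 5 (value 10): max_ending_here = 34, max_so_far = 34
Position 6 (value -1): max_ending_here = 33, max_so_far = 34
Position 7 (value 9): max_ending_here = 42, max_so_far = 42

Maximum subarray: [12, 0, -5, 4, 13, 10, -1, 9]
Maximum sum: 42

The maximum subarray is [12, 0, -5, 4, 13, 10, -1, 9] with sum 42. This subarray runs from index 0 to index 7.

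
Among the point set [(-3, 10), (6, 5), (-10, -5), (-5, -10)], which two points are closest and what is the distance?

Computing all pairwise distances among 4 points:

d((-3, 10), (6, 5)) = 10.2956
d((-3, 10), (-10, -5)) = 16.5529
d((-3, 10), (-5, -10)) = 20.0998
d((6, 5), (-10, -5)) = 18.868
d((6, 5), (-5, -10)) = 18.6011
d((-10, -5), (-5, -10)) = 7.0711 <-- minimum

Closest pair: (-10, -5) and (-5, -10) with distance 7.0711

The closest pair is (-10, -5) and (-5, -10) with Euclidean distance 7.0711. For 4 points, brute-force pairwise comparison is shown above. For large n, the divide-and-conquer algorithm (sort by x, recurse on halves, check the dividing strip) achieves O(n log n).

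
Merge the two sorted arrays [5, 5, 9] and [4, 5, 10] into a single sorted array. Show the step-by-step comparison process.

Merging process:

Compare 5 vs 4: take 4 from right. Merged: [4]
Compare 5 vs 5: take 5 from left. Merged: [4, 5]
Compare 5 vs 5: take 5 from left. Merged: [4, 5, 5]
Compare 9 vs 5: take 5 from right. Merged: [4, 5, 5, 5]
Compare 9 vs 10: take 9 from left. Merged: [4, 5, 5, 5, 9]
Append remaining from right: [10]. Merged: [4, 5, 5, 5, 9, 10]

Final merged array: [4, 5, 5, 5, 9, 10]
Total comparisons: 5

The merged array is [4, 5, 5, 5, 9, 10], requiring 5 comparisons. The merge step runs in O(n) time where n is the total number of elements.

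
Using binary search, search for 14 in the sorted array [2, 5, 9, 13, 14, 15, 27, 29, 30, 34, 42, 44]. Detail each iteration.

Binary search for 14 in [2, 5, 9, 13, 14, 15, 27, 29, 30, 34, 42, 44]:

lo=0, hi=11, mid=5, arr[mid]=15 -> 15 > 14, search left half
lo=0, hi=4, mid=2, arr[mid]=9 -> 9 < 14, search right half
lo=3, hi=4, mid=3, arr[mid]=13 -> 13 < 14, search right half
lo=4, hi=4, mid=4, arr[mid]=14 -> Found target at index 4!

Binary search finds 14 at index 4 after 4 comparisons. The search repeatedly halves the search space by comparing with the middle element.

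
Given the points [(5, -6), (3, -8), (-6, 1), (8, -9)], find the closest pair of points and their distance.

Computing all pairwise distances among 4 points:

d((5, -6), (3, -8)) = 2.8284 <-- minimum
d((5, -6), (-6, 1)) = 13.0384
d((5, -6), (8, -9)) = 4.2426
d((3, -8), (-6, 1)) = 12.7279
d((3, -8), (8, -9)) = 5.099
d((-6, 1), (8, -9)) = 17.2047

Closest pair: (5, -6) and (3, -8) with distance 2.8284

The closest pair is (5, -6) and (3, -8) with Euclidean distance 2.8284. For 4 points, brute-force pairwise comparison is shown above. For large n, the divide-and-conquer algorithm (sort by x, recurse on halves, check the dividing strip) achieves O(n log n).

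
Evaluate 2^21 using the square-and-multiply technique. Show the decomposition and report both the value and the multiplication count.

Computing 2^21 by squaring (build up from 2^1; each line after the first costs one multiplication):

2^1 = 2
2^2 = (2^1)^2 = 2^2 = 4
2^4 = (2^2)^2 = 4^2 = 16
2^5 = 2 * 2^4 = 2 * 16 = 32
2^10 = (2^5)^2 = 32^2 = 1024
2^20 = (2^10)^2 = 1024^2 = 1048576
2^21 = 2 * 2^20 = 2 * 1048576 = 2097152

Result: 2097152
Multiplications needed: 6 (6 lines after 2^1)

2^21 = 2097152. Using exponentiation by squaring, this requires 6 multiplications. The key idea: if the exponent is even, square the half-power; if odd, multiply by the base once.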